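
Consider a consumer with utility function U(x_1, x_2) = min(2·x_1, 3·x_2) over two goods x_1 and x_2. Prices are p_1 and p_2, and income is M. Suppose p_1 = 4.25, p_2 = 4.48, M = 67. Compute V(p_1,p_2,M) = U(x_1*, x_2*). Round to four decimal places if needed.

V = 18.5168

Demand: x_1*(p_1,p_2,M) = 3·M/(3·p_1 + 2·p_2), x_2* = 2·M/(3·p_1 + 2·p_2).
Here 3·4.25 + 2·4.48 = 21.71, giving x_1* = 9.2584 and x_2* = 6.1723.
Utility at the optimum: U(9.2584, 6.1723) = 18.5168.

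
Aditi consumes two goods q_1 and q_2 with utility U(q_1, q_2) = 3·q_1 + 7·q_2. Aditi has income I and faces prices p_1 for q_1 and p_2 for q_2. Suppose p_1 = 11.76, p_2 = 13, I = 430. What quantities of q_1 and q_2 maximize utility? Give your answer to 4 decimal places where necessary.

Perfect substitutes: compare marginal utility per dollar. 3/p_1 vs 7/p_2 → 0.2551 vs 0.5385.
q_2 gives more utility per dollar, so spend all income on q_2: q_2* = I/p_2, q_1* = 0.
Numerically: q_1* = 0, q_2* = 33.0769.

q_1* = 0, q_2* = 33.0769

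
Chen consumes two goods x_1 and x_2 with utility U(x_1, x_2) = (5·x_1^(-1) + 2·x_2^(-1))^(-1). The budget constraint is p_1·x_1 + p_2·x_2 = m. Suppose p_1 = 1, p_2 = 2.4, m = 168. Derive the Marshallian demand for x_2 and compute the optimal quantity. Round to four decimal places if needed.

MU_x_1 ∝ 5·x_1^(-2), MU_x_2 ∝ 2·x_2^(-2), so MRS = (5/2)·(x_2/x_1)^(2) = p_1/p_2.
Solve for the ratio: x_2/x_1 = [(2/5)·p_1/p_2]^(0.5).
Substitute x_2 = (x_2/x_1)·x_1 into the budget: x_1* = m/(p_1 + p_2·(x_2/x_1)).
Numerically x_2/x_1 = 0.408248, so x_1* = 168/(1 + 2.4·0.408248) = 84.8572 and x_2* = 0.408248·84.8572 = 34.6428.

x_2* = 34.6428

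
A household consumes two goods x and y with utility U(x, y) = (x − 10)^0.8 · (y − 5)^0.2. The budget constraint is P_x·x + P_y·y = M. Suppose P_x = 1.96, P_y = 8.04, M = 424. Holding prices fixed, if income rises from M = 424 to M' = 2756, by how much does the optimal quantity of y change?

Discretionary income = 424 − 10·1.96 − 5·8.04 = 364.2; y* = 5 + 0.2·364.2/8.04 = 14.0597.
At M' = 2756: y* = 72.0697. Change: 72.0697 − 14.0597 = 58.01.

Δy* = 58.01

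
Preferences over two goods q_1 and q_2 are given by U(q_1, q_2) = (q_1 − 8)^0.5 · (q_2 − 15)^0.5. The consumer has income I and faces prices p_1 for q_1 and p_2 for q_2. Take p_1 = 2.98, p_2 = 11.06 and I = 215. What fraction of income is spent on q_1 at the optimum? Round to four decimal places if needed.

share on q_1 = 0.1696

MRS = (q_2−15)/(q_1−8). Tangency with p_1/p_2 gives q_2−15 = (p_1/p_2)·(q_1−8).
After buying the subsistence bundle (8, 15), a share 0.5 of the remaining income goes to q_1: q_1* = 8 + 0.5·(I − 8p_1 − 15p_2)/p_1.
Discretionary income = 215 − 8·2.98 − 15·11.06 = 25.26; q_1* = 8 + 0.5·25.26/2.98 = 12.2383; q_2* = 15 + 0.5·25.26/11.06 = 16.142.
Expenditure on q_1: 2.98·12.2383 = 36.47; share = 0.1696.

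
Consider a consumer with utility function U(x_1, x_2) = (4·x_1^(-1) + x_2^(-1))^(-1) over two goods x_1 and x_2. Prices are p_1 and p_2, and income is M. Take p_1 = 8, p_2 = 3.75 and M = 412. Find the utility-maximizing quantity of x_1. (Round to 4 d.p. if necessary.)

MRS = MU_x_1/MU_x_2 = 4·(x_2/x_1)^(2). Set equal to p_1/p_2.
Solve for the ratio: x_2/x_1 = [(1/4)·p_1/p_2]^(0.5).
With the ratio pinned down, the budget gives x_1* = M/(p_1 + p_2·(x_2/x_1)) and x_2* = (x_2/x_1)·x_1*.
Numerically x_2/x_1 = 0.730297, so x_1* = 412/(8 + 3.75·0.730297) = 38.3662.

x_1* = 38.3662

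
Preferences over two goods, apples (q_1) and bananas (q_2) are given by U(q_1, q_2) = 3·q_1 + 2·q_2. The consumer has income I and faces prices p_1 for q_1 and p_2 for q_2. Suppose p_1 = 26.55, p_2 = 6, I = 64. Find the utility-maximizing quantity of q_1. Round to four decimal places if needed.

q_1* = 0

Perfect substitutes: compare marginal utility per dollar. 3/p_1 vs 2/p_2 → 0.113 vs 0.3333.
q_2 gives more utility per dollar, so spend all income on q_2: q_2* = I/p_2, q_1* = 0.
Numerically: q_1* = 0, q_2* = 10.6667.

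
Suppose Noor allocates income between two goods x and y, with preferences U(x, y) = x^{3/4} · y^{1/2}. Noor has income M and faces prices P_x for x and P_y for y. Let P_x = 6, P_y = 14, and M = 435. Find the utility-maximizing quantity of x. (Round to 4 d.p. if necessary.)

The MRS is (3/2)·y/x. Set MRS = P_x/P_y.
Rearranging, P_y·y = (2/3)·P_x·x. Substituting into the budget gives P_x·x·(1 + (2/3)) = M.
Demand: x*(P_x,P_y,M) = 0.6·M/P_x and y* = 0.4·M/P_y.
At P_x=6, P_y=14, M=435: x* = 0.6·435/6 = 43.5.

x* = 43.5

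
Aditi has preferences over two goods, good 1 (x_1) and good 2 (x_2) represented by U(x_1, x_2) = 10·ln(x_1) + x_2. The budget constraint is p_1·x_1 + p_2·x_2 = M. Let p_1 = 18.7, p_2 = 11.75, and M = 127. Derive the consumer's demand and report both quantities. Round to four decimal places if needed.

x_1* = 6.2834, x_2* = 0.8085

Set MRS = p_1/p_2: (10/x_1)/1 = p_1/p_2.
So x_1*(p_1,p_2) = 10·p_2/p_1, independent of income; and x_2* = (M − 10·p_2)/p_2.
At the given prices: x_1* = 10·11.75/18.7 = 6.2834, and x_2* = 0.8085.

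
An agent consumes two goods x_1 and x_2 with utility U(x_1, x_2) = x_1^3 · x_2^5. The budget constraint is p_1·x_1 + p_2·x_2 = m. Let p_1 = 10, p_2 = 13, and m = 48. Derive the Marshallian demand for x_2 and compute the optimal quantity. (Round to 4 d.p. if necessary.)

MU_x_1/MU_x_2 = (3·x_2)/(5·x_1); tangency sets this equal to p_1/p_2.
Rearranging, p_2·x_2 = (5/3)·p_1·x_1. Substituting into the budget gives p_1·x_1·(1 + (5/3)) = m.
Demand: x_1*(p_1,p_2,m) = 0.375·m/p_1 and x_2* = 0.625·m/p_2.
At p_1=10, p_2=13, m=48: x_2* = 0.625·48/13 = 2.3077.

x_2* = 2.3077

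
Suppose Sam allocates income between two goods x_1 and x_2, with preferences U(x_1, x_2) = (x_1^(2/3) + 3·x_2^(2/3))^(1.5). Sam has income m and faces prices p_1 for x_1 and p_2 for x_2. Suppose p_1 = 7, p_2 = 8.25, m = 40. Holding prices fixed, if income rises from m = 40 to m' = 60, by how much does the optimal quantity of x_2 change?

MRS = MU_x_1/MU_x_2 = (1/3)·(x_2/x_1)^(1/3). Set equal to p_1/p_2.
Solve for the ratio: x_2/x_1 = [3·p_1/p_2]^(3).
Substitute x_2 = (x_2/x_1)·x_1 into the budget: x_1* = m/(p_1 + p_2·(x_2/x_1)).
Numerically x_2/x_1 = 16.492863, so x_1* = 40/(7 + 8.25·16.492863) = 0.2796 and x_2* = 16.492863·0.2796 = 4.6113.
At m' = 60: x_2* = 6.9169. Change: 6.9169 − 4.6113 = 2.3056.

Δx_2* = 2.3056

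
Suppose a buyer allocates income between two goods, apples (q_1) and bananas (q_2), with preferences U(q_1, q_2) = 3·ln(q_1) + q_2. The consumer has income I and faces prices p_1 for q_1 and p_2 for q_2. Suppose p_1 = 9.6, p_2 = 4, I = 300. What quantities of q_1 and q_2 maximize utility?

At the given prices: q_1* = 3·4/9.6 = 1.25, and q_2* = 72.

q_1* = 1.25, q_2* = 72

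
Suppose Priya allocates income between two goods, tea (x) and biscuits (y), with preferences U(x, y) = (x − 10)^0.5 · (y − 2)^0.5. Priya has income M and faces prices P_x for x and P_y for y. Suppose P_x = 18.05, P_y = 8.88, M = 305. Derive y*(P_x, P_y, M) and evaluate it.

Let x' = x−10, y' = y−2. MRS = y'/x' = P_x/P_y.
After buying the subsistence bundle (10, 2), a share 0.5 of the remaining income goes to x: x* = 10 + 0.5·(M − 10P_x − 2P_y)/P_x.
Discretionary income = 305 − 10·18.05 − 2·8.88 = 106.74; y* = 2 + 0.5·106.74/8.88 = 8.0101.

y* = 8.0101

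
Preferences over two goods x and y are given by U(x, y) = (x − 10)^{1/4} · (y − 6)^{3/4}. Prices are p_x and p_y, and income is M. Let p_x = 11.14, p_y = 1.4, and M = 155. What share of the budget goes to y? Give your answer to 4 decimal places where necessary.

Substituting into the budget: x* = 10 + 0.25·(M − 10·p_x − 6·p_y)/p_x, and y* = 6 + 0.75·(…)/p_y.
Discretionary income = 155 − 10·11.14 − 6·1.4 = 35.2; x* = 10 + 0.25·35.2/11.14 = 10.7899; y* = 6 + 0.75·35.2/1.4 = 24.8571.
Expenditure on y: 1.4·24.8571 = 34.8; share = 0.2245.

share on y = 0.2245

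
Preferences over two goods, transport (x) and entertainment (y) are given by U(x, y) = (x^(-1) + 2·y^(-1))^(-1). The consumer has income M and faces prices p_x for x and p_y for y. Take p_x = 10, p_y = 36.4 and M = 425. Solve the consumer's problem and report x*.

MRS = MU_x/MU_y = (1/2)·(y/x)^(2). Set equal to p_x/p_y.
Solve for the ratio: y/x = [2·p_x/p_y]^(0.5).
Substitute y = (y/x)·x into the budget: x* = M/(p_x + p_y·(y/x)).
Numerically y/x = 0.741249, so x* = 425/(10 + 36.4·0.741249) = 11.4922.

x* = 11.4922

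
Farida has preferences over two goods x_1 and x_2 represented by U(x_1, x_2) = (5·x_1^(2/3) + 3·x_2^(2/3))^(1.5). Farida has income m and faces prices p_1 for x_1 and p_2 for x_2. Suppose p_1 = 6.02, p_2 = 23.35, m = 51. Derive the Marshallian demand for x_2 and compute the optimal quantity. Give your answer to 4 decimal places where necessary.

Numerically x_2/x_1 = 0.003702, so x_1* = 51/(6.02 + 23.35·0.003702) = 8.3519 and x_2* = 0.003702·8.3519 = 0.0309.

x_2* = 0.0309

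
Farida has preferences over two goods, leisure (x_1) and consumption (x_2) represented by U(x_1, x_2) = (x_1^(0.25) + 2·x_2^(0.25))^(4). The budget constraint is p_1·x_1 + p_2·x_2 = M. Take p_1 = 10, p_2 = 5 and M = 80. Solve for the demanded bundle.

From the CES first-order condition, (1/2)·(x_2/x_1)^(0.75) = p_1/p_2.
Hence x_2/x_1 = (2·p_1/p_2)^(1/(0.75)), i.e. raised to the 4/3 power.
With the ratio pinned down, the budget gives x_1* = M/(p_1 + p_2·(x_2/x_1)) and x_2* = (x_2/x_1)·x_1*.
Numerically x_2/x_1 = 6.349604, so x_1* = 80/(10 + 5·6.349604) = 1.9163 and x_2* = 6.349604·1.9163 = 12.1675.

x_1* = 1.9163, x_2* = 12.1675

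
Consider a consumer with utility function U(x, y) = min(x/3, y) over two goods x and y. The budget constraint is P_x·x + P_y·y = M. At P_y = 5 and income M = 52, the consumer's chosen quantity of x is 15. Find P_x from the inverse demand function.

P_x = 1.8

With perfect complements, no substitution: consume in ratio x:y = 3:1.
Budget: P_x·x + P_y·(1/3)·x = M, so (3·P_x + P_y)·x = 3·M.
Demand: x*(P_x,P_y,M) = 3·M/(3·P_x + P_y), y* = M/(3·P_x + P_y).
Set x* = 15 in the demand function and solve for P_x: P_x = 1.8.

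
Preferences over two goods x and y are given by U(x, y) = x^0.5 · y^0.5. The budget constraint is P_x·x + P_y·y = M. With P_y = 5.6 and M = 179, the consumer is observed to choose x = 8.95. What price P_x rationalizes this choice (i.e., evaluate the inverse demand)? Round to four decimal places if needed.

P_x = 10

MU_x/MU_y = (0.5·y)/(0.5·x); tangency sets this equal to P_x/P_y.
Rearranging, P_y·y = P_x·x. Substituting into the budget gives P_x·x·(1 + 1) = M.
Demand: x*(P_x,P_y,M) = 0.5·M/P_x and y* = 0.5·M/P_y.
Set x* = 8.95 in the demand function and solve for P_x: P_x = 10.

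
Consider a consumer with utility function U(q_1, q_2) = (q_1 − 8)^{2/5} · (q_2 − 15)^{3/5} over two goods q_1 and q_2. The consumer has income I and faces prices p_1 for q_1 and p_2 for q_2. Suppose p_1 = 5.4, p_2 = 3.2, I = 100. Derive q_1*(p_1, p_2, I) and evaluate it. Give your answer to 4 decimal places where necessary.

This is Cobb-Douglas in (q_1−8, q_2−15): tangency gives 0.4·p_2·(q_2−15) = 0.6·p_1·(q_1−8).
Substituting into the budget: q_1* = 8 + 0.4·(I − 8·p_1 − 15·p_2)/p_1, and q_2* = 15 + 0.6·(…)/p_2.
Discretionary income = 100 − 8·5.4 − 15·3.2 = 8.8; q_1* = 8 + 0.4·8.8/5.4 = 8.6519.

q_1* = 8.6519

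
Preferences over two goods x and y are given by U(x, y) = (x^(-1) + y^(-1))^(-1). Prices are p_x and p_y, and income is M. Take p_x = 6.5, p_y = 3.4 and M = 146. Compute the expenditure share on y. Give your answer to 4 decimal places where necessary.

share on y = 0.4197

MRS = MU_x/MU_y = (y/x)^(2). Set equal to p_x/p_y.
Hence y/x = (p_x/p_y)^(1/(2)), i.e. raised to the 0.5 power.
With the ratio pinned down, the budget gives x* = M/(p_x + p_y·(y/x)) and y* = (y/x)·x*.
Numerically y/x = 1.382666, so x* = 146/(6.5 + 3.4·1.382666) = 13.0345 and y* = 1.382666·13.0345 = 18.0223.
Expenditure on y: 3.4·18.0223 = 61.2759; share = 0.4197.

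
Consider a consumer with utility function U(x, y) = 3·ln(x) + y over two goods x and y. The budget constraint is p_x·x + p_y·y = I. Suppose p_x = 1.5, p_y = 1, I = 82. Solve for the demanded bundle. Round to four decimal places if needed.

x* = 2, y* = 79

MU_x = 3/x, MU_y = 1. Tangency: 3/x = p_x/p_y.
So x*(p_x,p_y) = 3·p_y/p_x, independent of income; and y* = (I − 3·p_y)/p_y.
At the given prices: x* = 3·1/1.5 = 2, and y* = 79.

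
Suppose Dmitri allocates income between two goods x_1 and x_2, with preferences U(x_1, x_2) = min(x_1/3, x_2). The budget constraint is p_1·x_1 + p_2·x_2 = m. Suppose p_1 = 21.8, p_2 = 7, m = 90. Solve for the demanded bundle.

x_1* = 3.7293, x_2* = 1.2431

With perfect complements, no substitution: consume in ratio x_1:x_2 = 3:1.
Budget: p_1·x_1 + p_2·(1/3)·x_1 = m, so (3·p_1 + p_2)·x_1 = 3·m.
Demand: x_1*(p_1,p_2,m) = 3·m/(3·p_1 + p_2), x_2* = m/(3·p_1 + p_2).
Here 3·21.8 + 7 = 72.4, giving x_1* = 3.7293 and x_2* = 1.2431.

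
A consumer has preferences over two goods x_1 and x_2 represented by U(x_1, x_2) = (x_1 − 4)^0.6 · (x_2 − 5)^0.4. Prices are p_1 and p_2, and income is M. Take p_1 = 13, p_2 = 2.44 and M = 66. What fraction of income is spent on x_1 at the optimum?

share on x_1 = 0.8042

MRS = (3/2)·(x_2−5)/(x_1−4). Tangency with p_1/p_2 gives x_2−5 = (2/3)·(p_1/p_2)·(x_1−4).
After buying the subsistence bundle (4, 5), a share 0.6 of the remaining income goes to x_1: x_1* = 4 + 0.6·(M − 4p_1 − 5p_2)/p_1.
Discretionary income = 66 − 4·13 − 5·2.44 = 1.8; x_1* = 4 + 0.6·1.8/13 = 4.0831; x_2* = 5 + 0.4·1.8/2.44 = 5.2951.
Expenditure on x_1: 13·4.0831 = 53.08; share = 0.8042.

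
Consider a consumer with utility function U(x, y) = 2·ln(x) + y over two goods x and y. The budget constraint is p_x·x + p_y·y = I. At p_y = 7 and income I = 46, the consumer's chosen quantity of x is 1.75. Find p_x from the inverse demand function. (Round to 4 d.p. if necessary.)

p_x = 8

Set MRS = p_x/p_y: (2/x)/1 = p_x/p_y.
So x*(p_x,p_y) = 2·p_y/p_x, independent of income; and y* = (I − 2·p_y)/p_y.
Set x* = 1.75 in the demand function and solve for p_x: p_x = 8.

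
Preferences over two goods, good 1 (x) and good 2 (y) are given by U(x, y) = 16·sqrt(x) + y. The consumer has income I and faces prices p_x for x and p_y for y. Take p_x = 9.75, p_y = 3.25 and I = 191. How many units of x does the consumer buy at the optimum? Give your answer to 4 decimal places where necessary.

Solve: √x = 8·p_y/p_x, so x*(p_x,p_y) = (8·p_y/p_x)², and y* = (I − p_x·x*)/p_y.
Plugging in: x* = (8·3.25/9.75)² = 7.1111.

x* = 7.1111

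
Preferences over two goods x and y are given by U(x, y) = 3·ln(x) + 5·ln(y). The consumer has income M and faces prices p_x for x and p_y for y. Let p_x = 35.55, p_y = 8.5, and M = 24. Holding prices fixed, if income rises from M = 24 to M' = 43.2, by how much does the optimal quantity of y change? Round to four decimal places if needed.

Δy* = 1.4118

Demand: x*(p_x,p_y,M) = 0.375·M/p_x and y* = 0.625·M/p_y.
At p_x=35.55, p_y=8.5, M=24: y* = 0.625·24/8.5 = 1.7647.
At M' = 43.2: y* = 3.1765. Change: 3.1765 − 1.7647 = 1.4118.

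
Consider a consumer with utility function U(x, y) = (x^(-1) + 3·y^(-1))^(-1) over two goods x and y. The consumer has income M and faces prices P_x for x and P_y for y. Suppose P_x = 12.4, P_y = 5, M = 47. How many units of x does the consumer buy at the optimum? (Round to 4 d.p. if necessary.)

x* = 1.805

MU_x ∝ x^(-2), MU_y ∝ 3·y^(-2), so MRS = (1/3)·(y/x)^(2) = P_x/P_y.
Hence y/x = (3·P_x/P_y)^(1/(2)), i.e. raised to the 0.5 power.
Substitute y = (y/x)·x into the budget: x* = M/(P_x + P_y·(y/x)).
Numerically y/x = 2.727636, so x* = 47/(12.4 + 5·2.727636) = 1.805.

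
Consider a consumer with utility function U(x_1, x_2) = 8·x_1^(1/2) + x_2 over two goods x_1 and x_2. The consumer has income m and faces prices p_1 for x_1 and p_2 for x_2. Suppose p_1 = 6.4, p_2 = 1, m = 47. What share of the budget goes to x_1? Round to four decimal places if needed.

share on x_1 = 0.0532

Thus x_1* = (4·p_2/p_1)² — independent of m — with the rest of income spent on x_2.
Plugging in: x_1* = (4·1/6.4)² = 0.3906, x_2* = 44.5.
Expenditure on x_1: 6.4·0.3906 = 2.5; share = 0.0532.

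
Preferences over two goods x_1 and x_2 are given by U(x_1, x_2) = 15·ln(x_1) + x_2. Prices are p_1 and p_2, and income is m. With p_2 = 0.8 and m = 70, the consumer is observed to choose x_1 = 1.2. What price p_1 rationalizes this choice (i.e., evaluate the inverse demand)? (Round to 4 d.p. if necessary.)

MU_x_1 = 15/x_1, MU_x_2 = 1. Tangency: 15/x_1 = p_1/p_2.
So x_1*(p_1,p_2) = 15·p_2/p_1, independent of income; and x_2* = (m − 15·p_2)/p_2.
Set x_1* = 1.2 in the demand function and solve for p_1: p_1 = 10.

p_1 = 10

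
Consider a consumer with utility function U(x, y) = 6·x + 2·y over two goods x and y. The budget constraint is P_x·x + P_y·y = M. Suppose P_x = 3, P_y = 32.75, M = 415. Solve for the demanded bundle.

x gives more utility per dollar, so spend all income on x: x* = M/P_x, y* = 0.
Numerically: x* = 138.3333, y* = 0.

x* = 138.3333, y* = 0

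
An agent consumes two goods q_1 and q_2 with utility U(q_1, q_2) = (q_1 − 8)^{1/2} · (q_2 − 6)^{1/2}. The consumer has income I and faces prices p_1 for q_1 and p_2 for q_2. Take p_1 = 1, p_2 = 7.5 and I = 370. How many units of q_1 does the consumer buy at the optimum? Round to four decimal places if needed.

q_1* = 166.5

Discretionary income = 370 − 8·1 − 6·7.5 = 317; q_1* = 8 + 0.5·317/1 = 166.5.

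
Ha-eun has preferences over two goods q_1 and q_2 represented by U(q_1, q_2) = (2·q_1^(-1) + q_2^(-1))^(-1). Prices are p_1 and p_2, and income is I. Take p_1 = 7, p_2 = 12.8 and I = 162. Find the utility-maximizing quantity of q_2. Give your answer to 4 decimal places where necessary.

q_2* = 6.1864

From the CES first-order condition, 2·(q_2/q_1)^(2) = p_1/p_2.
Hence q_2/q_1 = ((1/2)·p_1/p_2)^(1/(2)), i.e. raised to the 0.5 power.
Substitute q_2 = (q_2/q_1)·q_1 into the budget: q_1* = I/(p_1 + p_2·(q_2/q_1)).
Numerically q_2/q_1 = 0.522913, so q_1* = 162/(7 + 12.8·0.522913) = 11.8306 and q_2* = 0.522913·11.8306 = 6.1864.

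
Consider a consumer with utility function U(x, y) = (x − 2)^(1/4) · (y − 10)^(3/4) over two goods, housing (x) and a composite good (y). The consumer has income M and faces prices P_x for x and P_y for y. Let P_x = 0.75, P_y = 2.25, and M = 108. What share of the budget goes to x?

This is Cobb-Douglas in (x−2, y−10): tangency gives 0.25·P_y·(y−10) = 0.75·P_x·(x−2).
Substituting into the budget: x* = 2 + 0.25·(M − 2·P_x − 10·P_y)/P_x, and y* = 10 + 0.75·(…)/P_y.
Discretionary income = 108 − 2·0.75 − 10·2.25 = 84; x* = 2 + 0.25·84/0.75 = 30; y* = 10 + 0.75·84/2.25 = 38.
Expenditure on x: 0.75·30 = 22.5; share = 0.2083.

share on x = 0.2083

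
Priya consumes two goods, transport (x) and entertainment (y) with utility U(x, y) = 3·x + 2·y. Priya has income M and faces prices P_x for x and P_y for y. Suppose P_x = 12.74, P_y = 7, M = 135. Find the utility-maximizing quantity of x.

x* = 0

Linear utility — the consumer picks whichever good has higher MU/price: 3/12.74 = 0.2355 vs 2/7 = 0.2857.
y gives more utility per dollar, so spend all income on y: y* = M/P_y, x* = 0.
Numerically: x* = 0, y* = 19.2857.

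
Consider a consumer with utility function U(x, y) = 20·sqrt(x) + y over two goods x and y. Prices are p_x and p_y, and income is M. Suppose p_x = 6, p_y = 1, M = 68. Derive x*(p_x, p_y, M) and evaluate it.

Utility is quasi-linear in y; the FOC for x is 10/√x = p_x/p_y.
Solve: √x = 10·p_y/p_x, so x*(p_x,p_y) = (10·p_y/p_x)², and y* = (M − p_x·x*)/p_y.
Plugging in: x* = (10·1/6)² = 2.7778.

x* = 2.7778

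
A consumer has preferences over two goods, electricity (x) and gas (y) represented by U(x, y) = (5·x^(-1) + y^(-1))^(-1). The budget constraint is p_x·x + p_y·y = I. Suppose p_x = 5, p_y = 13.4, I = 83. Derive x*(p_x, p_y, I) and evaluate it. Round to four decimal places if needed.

MRS = MU_x/MU_y = 5·(y/x)^(2). Set equal to p_x/p_y.
Hence y/x = ((1/5)·p_x/p_y)^(1/(2)), i.e. raised to the 0.5 power.
With the ratio pinned down, the budget gives x* = I/(p_x + p_y·(y/x)) and y* = (y/x)·x*.
Numerically y/x = 0.273179, so x* = 83/(5 + 13.4·0.273179) = 9.5836.

x* = 9.5836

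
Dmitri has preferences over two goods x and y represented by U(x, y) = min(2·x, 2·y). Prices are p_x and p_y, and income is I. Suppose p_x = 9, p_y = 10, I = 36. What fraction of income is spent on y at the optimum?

Demand: x*(p_x,p_y,I) = 2·I/(2·p_x + 2·p_y), y* = 2·I/(2·p_x + 2·p_y).
Here 2·9 + 2·10 = 38, giving x* = 1.8947 and y* = 1.8947.
Expenditure on y: 10·1.8947 = 18.9474; share = 0.5263.

share on y = 0.5263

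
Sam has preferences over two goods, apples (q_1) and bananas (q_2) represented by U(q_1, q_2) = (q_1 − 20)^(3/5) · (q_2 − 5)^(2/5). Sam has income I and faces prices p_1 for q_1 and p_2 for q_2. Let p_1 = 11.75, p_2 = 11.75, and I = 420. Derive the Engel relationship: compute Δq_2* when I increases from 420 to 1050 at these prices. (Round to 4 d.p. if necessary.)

Let q_1' = q_1−20, q_2' = q_2−5. MRS = (3/2)·q_2'/q_1' = p_1/p_2.
Substituting into the budget: q_1* = 20 + 0.6·(I − 20·p_1 − 5·p_2)/p_1, and q_2* = 5 + 0.4·(…)/p_2.
Discretionary income = 420 − 20·11.75 − 5·11.75 = 126.25; q_2* = 5 + 0.4·126.25/11.75 = 9.2979.
At I' = 1050: q_2* = 30.7447. Change: 30.7447 − 9.2979 = 21.4468.

Δq_2* = 21.4468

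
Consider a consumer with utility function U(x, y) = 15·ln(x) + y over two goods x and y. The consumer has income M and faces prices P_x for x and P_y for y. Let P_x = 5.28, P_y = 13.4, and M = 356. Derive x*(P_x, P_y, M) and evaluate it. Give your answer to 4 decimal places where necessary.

x* = 38.0682

MU_x = 15/x, MU_y = 1. Tangency: 15/x = P_x/P_y.
So x*(P_x,P_y) = 15·P_y/P_x, independent of income; and y* = (M − 15·P_y)/P_y.
At the given prices: x* = 15·13.4/5.28 = 38.0682.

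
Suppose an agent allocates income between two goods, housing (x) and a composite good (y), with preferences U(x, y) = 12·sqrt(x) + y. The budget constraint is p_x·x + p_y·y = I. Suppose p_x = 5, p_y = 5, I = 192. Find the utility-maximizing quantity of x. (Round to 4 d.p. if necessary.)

Solve: √x = 6·p_y/p_x, so x*(p_x,p_y) = (6·p_y/p_x)², and y* = (I − p_x·x*)/p_y.
Plugging in: x* = (6·5/5)² = 36.

x* = 36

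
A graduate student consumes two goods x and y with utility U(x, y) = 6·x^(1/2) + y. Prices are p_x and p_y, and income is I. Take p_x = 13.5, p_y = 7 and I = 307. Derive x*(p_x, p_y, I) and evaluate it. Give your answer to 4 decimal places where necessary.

Set MRS = p_x/p_y: 3·x^(−1/2) = p_x/p_y.
Thus x* = (3·p_y/p_x)² — independent of I — with the rest of income spent on y.
Plugging in: x* = (3·7/13.5)² = 2.4198.

x* = 2.4198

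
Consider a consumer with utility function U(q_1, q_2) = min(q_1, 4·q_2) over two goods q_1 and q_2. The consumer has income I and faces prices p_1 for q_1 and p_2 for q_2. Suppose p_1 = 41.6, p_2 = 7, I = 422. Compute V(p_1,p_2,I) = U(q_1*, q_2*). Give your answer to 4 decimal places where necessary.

With perfect complements, no substitution: consume in ratio q_1:q_2 = 4:1.
Budget: p_1·q_1 + p_2·(1/4)·q_1 = I, so (4·p_1 + p_2)·q_1 = 4·I.
Demand: q_1*(p_1,p_2,I) = 4·I/(4·p_1 + p_2), q_2* = I/(4·p_1 + p_2).
Here 4·41.6 + 7 = 173.4, giving q_1* = 9.7347 and q_2* = 2.4337.
Utility at the optimum: U(9.7347, 2.4337) = 9.7347.

V = 9.7347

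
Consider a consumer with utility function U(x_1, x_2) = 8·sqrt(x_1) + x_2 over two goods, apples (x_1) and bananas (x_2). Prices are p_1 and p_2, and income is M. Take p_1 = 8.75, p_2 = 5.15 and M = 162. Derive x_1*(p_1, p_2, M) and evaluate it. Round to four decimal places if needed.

Solve: √x_1 = 4·p_2/p_1, so x_1*(p_1,p_2) = (4·p_2/p_1)², and x_2* = (M − p_1·x_1*)/p_2.
Plugging in: x_1* = (4·5.15/8.75)² = 5.5427.

x_1* = 5.5427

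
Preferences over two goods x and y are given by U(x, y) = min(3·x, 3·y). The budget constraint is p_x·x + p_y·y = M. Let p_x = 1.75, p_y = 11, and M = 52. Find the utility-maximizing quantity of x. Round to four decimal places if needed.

x* = 4.0784

Here 3·1.75 + 3·11 = 38.25, giving x* = 4.0784.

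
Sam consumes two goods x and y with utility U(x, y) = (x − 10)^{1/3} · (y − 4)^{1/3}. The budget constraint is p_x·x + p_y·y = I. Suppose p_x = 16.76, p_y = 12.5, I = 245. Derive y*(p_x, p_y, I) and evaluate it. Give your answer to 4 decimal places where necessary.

This is Cobb-Douglas in (x−10, y−4): tangency gives 1/3·p_y·(y−4) = 1/3·p_x·(x−10).
Substituting into the budget: x* = 10 + 0.5·(I − 10·p_x − 4·p_y)/p_x, and y* = 4 + 0.5·(…)/p_y.
Discretionary income = 245 − 10·16.76 − 4·12.5 = 27.4; y* = 4 + 0.5·27.4/12.5 = 5.096.

y* = 5.096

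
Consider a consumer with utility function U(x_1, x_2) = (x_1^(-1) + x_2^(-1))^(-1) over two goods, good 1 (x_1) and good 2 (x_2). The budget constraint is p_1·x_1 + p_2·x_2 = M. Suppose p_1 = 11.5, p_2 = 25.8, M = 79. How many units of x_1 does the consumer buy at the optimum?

MU_x_1 ∝ x_1^(-2), MU_x_2 ∝ x_2^(-2), so MRS = (x_2/x_1)^(2) = p_1/p_2.
Solve for the ratio: x_2/x_1 = [p_1/p_2]^(0.5).
Substitute x_2 = (x_2/x_1)·x_1 into the budget: x_1* = M/(p_1 + p_2·(x_2/x_1)).
Numerically x_2/x_1 = 0.667635, so x_1* = 79/(11.5 + 25.8·0.667635) = 2.7502.

x_1* = 2.7502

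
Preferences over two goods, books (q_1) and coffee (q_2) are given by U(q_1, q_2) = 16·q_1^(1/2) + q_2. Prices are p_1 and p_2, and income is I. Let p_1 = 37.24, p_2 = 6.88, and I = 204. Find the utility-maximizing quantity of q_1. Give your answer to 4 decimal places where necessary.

MU_q_1 = 8/√q_1, MU_q_2 = 1. Tangency: 8/√q_1 = p_1/p_2.
Thus q_1* = (8·p_2/p_1)² — independent of I — with the rest of income spent on q_2.
Plugging in: q_1* = (8·6.88/37.24)² = 2.1844.

q_1* = 2.1844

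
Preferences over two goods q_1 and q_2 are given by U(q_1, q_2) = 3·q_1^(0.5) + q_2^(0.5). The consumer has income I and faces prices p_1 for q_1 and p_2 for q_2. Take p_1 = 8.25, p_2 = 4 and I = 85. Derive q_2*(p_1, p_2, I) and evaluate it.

With the ratio pinned down, the budget gives q_1* = I/(p_1 + p_2·(q_2/q_1)) and q_2* = (q_2/q_1)·q_1*.
Numerically q_2/q_1 = 0.472656, so q_1* = 85/(8.25 + 4·0.472656) = 8.3821 and q_2* = 0.472656·8.3821 = 3.9619.

q_2* = 3.9619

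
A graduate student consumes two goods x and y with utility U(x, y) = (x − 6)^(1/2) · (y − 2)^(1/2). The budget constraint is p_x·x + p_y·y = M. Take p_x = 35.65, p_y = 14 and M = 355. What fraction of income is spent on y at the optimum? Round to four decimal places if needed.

share on y = 0.2382

This is Cobb-Douglas in (x−6, y−2): tangency gives 0.5·p_y·(y−2) = 0.5·p_x·(x−6).
After buying the subsistence bundle (6, 2), a share 0.5 of the remaining income goes to x: x* = 6 + 0.5·(M − 6p_x − 2p_y)/p_x.
Discretionary income = 355 − 6·35.65 − 2·14 = 113.1; x* = 6 + 0.5·113.1/35.65 = 7.5863; y* = 2 + 0.5·113.1/14 = 6.0393.
Expenditure on y: 14·6.0393 = 84.55; share = 0.2382.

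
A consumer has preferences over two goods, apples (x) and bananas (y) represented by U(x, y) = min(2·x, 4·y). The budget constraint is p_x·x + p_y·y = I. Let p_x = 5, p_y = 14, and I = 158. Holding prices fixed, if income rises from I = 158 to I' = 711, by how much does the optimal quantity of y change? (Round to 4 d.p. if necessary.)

Demand: x*(p_x,p_y,I) = 4·I/(4·p_x + 2·p_y), y* = 2·I/(4·p_x + 2·p_y).
Here 4·5 + 2·14 = 48, giving y* = 6.5833.
At I' = 711: y* = 29.625. Change: 29.625 − 6.5833 = 23.0417.

Δy* = 23.0417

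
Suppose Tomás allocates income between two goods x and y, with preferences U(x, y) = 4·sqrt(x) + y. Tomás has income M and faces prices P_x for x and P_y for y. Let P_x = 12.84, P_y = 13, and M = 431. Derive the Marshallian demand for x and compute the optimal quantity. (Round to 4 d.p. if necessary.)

Solve: √x = 2·P_y/P_x, so x*(P_x,P_y) = (2·P_y/P_x)², and y* = (M − P_x·x*)/P_y.
Plugging in: x* = (2·13/12.84)² = 4.1003.

x* = 4.1003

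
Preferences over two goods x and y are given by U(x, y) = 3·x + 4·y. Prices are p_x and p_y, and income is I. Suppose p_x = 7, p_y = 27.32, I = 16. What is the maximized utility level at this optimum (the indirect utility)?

Linear utility — the consumer picks whichever good has higher MU/price: 3/7 = 0.4286 vs 4/27.32 = 0.1464.
x gives more utility per dollar, so spend all income on x: x* = I/p_x, y* = 0.
Numerically: x* = 2.2857, y* = 0.
Utility at the optimum: U(2.2857, 0) = 6.8571.

V = 6.8571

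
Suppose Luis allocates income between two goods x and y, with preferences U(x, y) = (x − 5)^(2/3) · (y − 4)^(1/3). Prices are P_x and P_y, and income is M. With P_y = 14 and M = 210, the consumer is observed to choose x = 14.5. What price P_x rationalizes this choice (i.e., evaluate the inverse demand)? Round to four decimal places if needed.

MRS = 2·(y−4)/(x−5). Tangency with P_x/P_y gives y−4 = (1/2)·(P_x/P_y)·(x−5).
Substituting into the budget: x* = 5 + 2/3·(M − 5·P_x − 4·P_y)/P_x, and y* = 4 + 1/3·(…)/P_y.
Set x* = 14.5 in the demand function and solve for P_x: P_x = 8.

P_x = 8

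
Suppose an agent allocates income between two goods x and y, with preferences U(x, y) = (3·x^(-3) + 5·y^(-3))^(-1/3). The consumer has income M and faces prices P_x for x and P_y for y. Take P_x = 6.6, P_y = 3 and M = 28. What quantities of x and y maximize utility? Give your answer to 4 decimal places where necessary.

x* = 2.6043, y* = 3.6038

From the CES first-order condition, (3/5)·(y/x)^(4) = P_x/P_y.
Solve for the ratio: y/x = [(5/3)·P_x/P_y]^(0.25).
With the ratio pinned down, the budget gives x* = M/(P_x + P_y·(y/x)) and y* = (y/x)·x*.
Numerically y/x = 1.383783, so x* = 28/(6.6 + 3·1.383783) = 2.6043 and y* = 1.383783·2.6043 = 3.6038.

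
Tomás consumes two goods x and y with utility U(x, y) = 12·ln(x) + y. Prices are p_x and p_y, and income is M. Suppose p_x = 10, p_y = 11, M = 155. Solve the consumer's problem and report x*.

Set MRS = p_x/p_y: (12/x)/1 = p_x/p_y.
So x*(p_x,p_y) = 12·p_y/p_x, independent of income; and y* = (M − 12·p_y)/p_y.
At the given prices: x* = 12·11/10 = 13.2.

x* = 13.2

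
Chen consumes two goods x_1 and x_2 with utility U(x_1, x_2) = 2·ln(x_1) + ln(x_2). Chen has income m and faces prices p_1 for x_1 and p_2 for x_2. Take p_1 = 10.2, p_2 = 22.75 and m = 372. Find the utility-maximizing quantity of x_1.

Tangency: MRS = 2·x_2/x_1 = p_1/p_2.
So 2·p_2·x_2 = p_1·x_1; combined with the budget, a share 2/3 of income goes to x_1.
Demand: x_1*(p_1,p_2,m) = 2/3·m/p_1 and x_2* = 1/3·m/p_2.
At p_1=10.2, p_2=22.75, m=372: x_1* = 2/3·372/10.2 = 24.3137.

x_1* = 24.3137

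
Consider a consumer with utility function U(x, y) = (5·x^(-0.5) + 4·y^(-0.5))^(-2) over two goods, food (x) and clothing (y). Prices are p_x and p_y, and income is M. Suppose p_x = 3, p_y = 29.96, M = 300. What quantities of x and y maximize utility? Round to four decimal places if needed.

x* = 35.0163, y* = 6.507

MRS = MU_x/MU_y = (5/4)·(y/x)^(1.5). Set equal to p_x/p_y.
Solve for the ratio: y/x = [(4/5)·p_x/p_y]^(2/3).
With the ratio pinned down, the budget gives x* = M/(p_x + p_y·(y/x)) and y* = (y/x)·x*.
Numerically y/x = 0.185829, so x* = 300/(3 + 29.96·0.185829) = 35.0163 and y* = 0.185829·35.0163 = 6.507.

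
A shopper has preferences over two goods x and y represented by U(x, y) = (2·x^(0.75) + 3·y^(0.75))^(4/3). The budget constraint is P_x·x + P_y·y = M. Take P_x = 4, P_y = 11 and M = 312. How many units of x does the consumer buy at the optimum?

x* = 62.7299

MU_x ∝ 2·x^(-0.25), MU_y ∝ 3·y^(-0.25), so MRS = (2/3)·(y/x)^(0.25) = P_x/P_y.
Hence y/x = ((3/2)·P_x/P_y)^(1/(0.25)), i.e. raised to the 4 power.
With the ratio pinned down, the budget gives x* = M/(P_x + P_y·(y/x)) and y* = (y/x)·x*.
Numerically y/x = 0.088519, so x* = 312/(4 + 11·0.088519) = 62.7299.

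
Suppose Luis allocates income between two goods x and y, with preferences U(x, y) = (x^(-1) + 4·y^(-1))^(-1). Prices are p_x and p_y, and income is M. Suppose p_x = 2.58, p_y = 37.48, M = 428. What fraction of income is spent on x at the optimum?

share on x = 0.116

From the CES first-order condition, (1/4)·(y/x)^(2) = p_x/p_y.
Hence y/x = (4·p_x/p_y)^(1/(2)), i.e. raised to the 0.5 power.
Substitute y = (y/x)·x into the budget: x* = M/(p_x + p_y·(y/x)).
Numerically y/x = 0.524735, so x* = 428/(2.58 + 37.48·0.524735) = 19.2385 and y* = 0.524735·19.2385 = 10.0951.
Expenditure on x: 2.58·19.2385 = 49.6353; share = 0.116.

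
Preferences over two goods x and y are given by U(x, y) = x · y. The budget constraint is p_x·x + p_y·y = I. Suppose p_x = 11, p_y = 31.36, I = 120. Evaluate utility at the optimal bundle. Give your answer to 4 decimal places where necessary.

V = 10.436

The MRS is y/x. Set MRS = p_x/p_y.
Rearranging, p_y·y = p_x·x. Substituting into the budget gives p_x·x·(1 + 1) = I.
Demand: x*(p_x,p_y,I) = 0.5·I/p_x and y* = 0.5·I/p_y.
At p_x=11, p_y=31.36, I=120: x* = 0.5·120/11 = 5.4545, y* = 1.9133.
Utility at the optimum: U(5.4545, 1.9133) = 10.436.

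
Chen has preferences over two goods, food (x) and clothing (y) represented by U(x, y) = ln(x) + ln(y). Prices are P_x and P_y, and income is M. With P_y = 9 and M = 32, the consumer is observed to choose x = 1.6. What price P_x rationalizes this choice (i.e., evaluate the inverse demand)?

P_x = 10

Tangency: MRS = y/x = P_x/P_y.
So P_y·y = P_x·x; combined with the budget, a share 0.5 of income goes to x.
Demand: x*(P_x,P_y,M) = 0.5·M/P_x and y* = 0.5·M/P_y.
Set x* = 1.6 in the demand function and solve for P_x: P_x = 10.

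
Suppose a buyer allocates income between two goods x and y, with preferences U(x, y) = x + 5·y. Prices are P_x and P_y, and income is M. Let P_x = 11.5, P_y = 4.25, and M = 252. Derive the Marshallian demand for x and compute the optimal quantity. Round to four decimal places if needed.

x* = 0

Perfect substitutes: compare marginal utility per dollar. 1/P_x vs 5/P_y → 0.087 vs 1.1765.
y gives more utility per dollar, so spend all income on y: y* = M/P_y, x* = 0.
Numerically: x* = 0, y* = 59.2941.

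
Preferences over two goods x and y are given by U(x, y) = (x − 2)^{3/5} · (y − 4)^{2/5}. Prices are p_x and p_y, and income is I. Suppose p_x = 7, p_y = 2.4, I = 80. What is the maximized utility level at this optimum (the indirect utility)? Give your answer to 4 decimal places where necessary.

MRS = (3/2)·(y−4)/(x−2). Tangency with p_x/p_y gives y−4 = (2/3)·(p_x/p_y)·(x−2).
After buying the subsistence bundle (2, 4), a share 0.6 of the remaining income goes to x: x* = 2 + 0.6·(I − 2p_x − 4p_y)/p_x.
Discretionary income = 80 − 2·7 − 4·2.4 = 56.4; x* = 2 + 0.6·56.4/7 = 6.8343; y* = 4 + 0.4·56.4/2.4 = 13.4.
Utility at the optimum: U(6.8343, 13.4) = 6.3074.

V = 6.3074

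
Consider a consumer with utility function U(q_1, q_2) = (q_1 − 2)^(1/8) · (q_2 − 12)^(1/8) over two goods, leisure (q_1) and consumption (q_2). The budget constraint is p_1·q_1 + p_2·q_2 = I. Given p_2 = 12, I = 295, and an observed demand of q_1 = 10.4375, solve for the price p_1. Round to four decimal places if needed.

MRS = (q_2−12)/(q_1−2). Tangency with p_1/p_2 gives q_2−12 = (p_1/p_2)·(q_1−2).
Substituting into the budget: q_1* = 2 + 0.5·(I − 2·p_1 − 12·p_2)/p_1, and q_2* = 12 + 0.5·(…)/p_2.
Set q_1* = 10.4375 in the demand function and solve for p_1: p_1 = 8.

p_1 = 8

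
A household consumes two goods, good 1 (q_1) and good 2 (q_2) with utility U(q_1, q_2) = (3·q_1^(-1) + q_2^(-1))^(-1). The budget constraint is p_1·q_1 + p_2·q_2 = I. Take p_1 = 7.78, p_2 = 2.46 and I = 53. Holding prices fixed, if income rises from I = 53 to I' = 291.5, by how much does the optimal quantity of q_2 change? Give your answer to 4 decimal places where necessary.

Substitute q_2 = (q_2/q_1)·q_1 into the budget: q_1* = I/(p_1 + p_2·(q_2/q_1)).
Numerically q_2/q_1 = 1.026743, so q_1* = 53/(7.78 + 2.46·1.026743) = 5.1427 and q_2* = 1.026743·5.1427 = 5.2803.
At I' = 291.5: q_2* = 29.0415. Change: 29.0415 − 5.2803 = 23.7612.

Δq_2* = 23.7612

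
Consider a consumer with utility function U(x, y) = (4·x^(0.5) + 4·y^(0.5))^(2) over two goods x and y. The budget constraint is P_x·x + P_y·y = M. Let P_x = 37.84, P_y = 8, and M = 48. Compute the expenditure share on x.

From the CES first-order condition, (y/x)^(0.5) = P_x/P_y.
Hence y/x = (P_x/P_y)^(1/(0.5)), i.e. raised to the 2 power.
Substitute y = (y/x)·x into the budget: x* = M/(P_x + P_y·(y/x)).
Numerically y/x = 22.3729, so x* = 48/(37.84 + 8·22.3729) = 0.2214 and y* = 22.3729·0.2214 = 4.9529.
Expenditure on x: 37.84·0.2214 = 8.377; share = 0.1745.

share on x = 0.1745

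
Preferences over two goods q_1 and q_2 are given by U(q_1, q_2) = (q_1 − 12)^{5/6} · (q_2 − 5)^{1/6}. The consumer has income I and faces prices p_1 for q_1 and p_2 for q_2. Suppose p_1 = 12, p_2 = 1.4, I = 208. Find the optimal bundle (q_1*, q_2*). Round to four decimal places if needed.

This is Cobb-Douglas in (q_1−12, q_2−5): tangency gives 5/6·p_2·(q_2−5) = 1/6·p_1·(q_1−12).
After buying the subsistence bundle (12, 5), a share 5/6 of the remaining income goes to q_1: q_1* = 12 + 5/6·(I − 12p_1 − 5p_2)/p_1.
Discretionary income = 208 − 12·12 − 5·1.4 = 57; q_1* = 12 + 5/6·57/12 = 15.9583; q_2* = 5 + 1/6·57/1.4 = 11.7857.

q_1* = 15.9583, q_2* = 11.7857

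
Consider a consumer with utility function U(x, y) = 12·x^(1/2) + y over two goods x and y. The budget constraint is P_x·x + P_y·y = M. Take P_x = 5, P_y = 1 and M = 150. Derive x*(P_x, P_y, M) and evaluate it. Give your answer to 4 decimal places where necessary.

Set MRS = P_x/P_y: 6·x^(−1/2) = P_x/P_y.
Solve: √x = 6·P_y/P_x, so x*(P_x,P_y) = (6·P_y/P_x)², and y* = (M − P_x·x*)/P_y.
Plugging in: x* = (6·1/5)² = 1.44.

x* = 1.44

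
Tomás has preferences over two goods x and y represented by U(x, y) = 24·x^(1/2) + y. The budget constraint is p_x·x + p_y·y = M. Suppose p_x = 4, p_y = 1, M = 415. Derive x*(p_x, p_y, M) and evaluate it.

Utility is quasi-linear in y; the FOC for x is 12/√x = p_x/p_y.
Thus x* = (12·p_y/p_x)² — independent of M — with the rest of income spent on y.
Plugging in: x* = (12·1/4)² = 9.

x* = 9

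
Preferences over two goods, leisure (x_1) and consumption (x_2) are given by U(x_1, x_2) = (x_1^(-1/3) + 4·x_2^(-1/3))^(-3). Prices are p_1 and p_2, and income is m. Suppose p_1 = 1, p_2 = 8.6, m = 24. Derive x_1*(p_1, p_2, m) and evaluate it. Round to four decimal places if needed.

From the CES first-order condition, (1/4)·(x_2/x_1)^(4/3) = p_1/p_2.
Hence x_2/x_1 = (4·p_1/p_2)^(1/(4/3)), i.e. raised to the 0.75 power.
Substitute x_2 = (x_2/x_1)·x_1 into the budget: x_1* = m/(p_1 + p_2·(x_2/x_1)).
Numerically x_2/x_1 = 0.563211, so x_1* = 24/(1 + 8.6·0.563211) = 4.107.

x_1* = 4.107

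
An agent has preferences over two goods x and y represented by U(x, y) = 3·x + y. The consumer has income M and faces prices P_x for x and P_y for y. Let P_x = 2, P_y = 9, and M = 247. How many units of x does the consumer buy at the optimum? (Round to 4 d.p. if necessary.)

x gives more utility per dollar, so spend all income on x: x* = M/P_x, y* = 0.
Numerically: x* = 123.5, y* = 0.

x* = 123.5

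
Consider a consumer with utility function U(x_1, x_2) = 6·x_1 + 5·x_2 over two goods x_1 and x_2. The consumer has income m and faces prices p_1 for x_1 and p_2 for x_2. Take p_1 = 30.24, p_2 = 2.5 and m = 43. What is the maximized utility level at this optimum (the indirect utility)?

V = 86

Numerically: x_1* = 0, x_2* = 17.2.
Utility at the optimum: U(0, 17.2) = 86.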